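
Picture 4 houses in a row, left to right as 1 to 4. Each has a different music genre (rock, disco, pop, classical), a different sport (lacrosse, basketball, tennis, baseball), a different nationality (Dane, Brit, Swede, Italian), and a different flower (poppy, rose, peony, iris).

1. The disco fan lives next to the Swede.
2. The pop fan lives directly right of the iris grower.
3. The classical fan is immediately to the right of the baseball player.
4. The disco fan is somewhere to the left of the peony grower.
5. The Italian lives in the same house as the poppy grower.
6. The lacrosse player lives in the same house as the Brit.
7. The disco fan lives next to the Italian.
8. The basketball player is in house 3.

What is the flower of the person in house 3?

iris

From clue 8, the basketball player must be in house 3.
The classical fan is narrowed to house 2 or 3; consider each.
Placing it in house 2 leads to a contradiction, so it's in house 3.
From clue 3, the baseball player must be in house 2.
The disco fan is narrowed to house 1 or 2; consider each.
Placing it in house 1 leads to a contradiction, so it's in house 2.
House 1's music genre must be rock (nothing else left).
House 4 music genre: only pop fits.
The only nationality still possible for house 2 is Dane.
That leaves Brit as the nationality for house 4.
Clue 2 places the iris grower in house 3.
From clue 6, the lacrosse player must be in house 4.
House 1 sport: only tennis fits.
So house 2 gets rose for flower.
House 4's flower must be peony (nothing else left).
From clue 5, the Italian must be in house 1.
The only nationality still possible for house 3 is Swede.
So house 1 gets poppy for flower.
So: house 1 = rock/tennis/Italian/poppy, house 2 = disco/baseball/Dane/rose, house 3 = classical/basketball/Swede/iris, house 4 = pop/lacrosse/Brit/peony.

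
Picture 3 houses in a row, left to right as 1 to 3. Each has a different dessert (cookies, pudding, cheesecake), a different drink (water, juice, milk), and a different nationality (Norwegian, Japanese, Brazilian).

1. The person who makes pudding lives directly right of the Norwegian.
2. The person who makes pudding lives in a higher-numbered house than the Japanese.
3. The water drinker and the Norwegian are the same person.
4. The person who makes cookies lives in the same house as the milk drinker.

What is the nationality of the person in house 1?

Japanese

The only nationality still possible for house 3 is Brazilian.
The person who makes pudding is narrowed to house 2 or 3; consider each.
Placing it in house 2 leads to a contradiction, so it's in house 3.
From clue 1, the Norwegian must be in house 2.
From clue 3, the water drinker must be in house 2.
House 1 nationality: only Japanese fits.
By clue 4, the person who makes cookies is in house 1.
From clue 4, the milk drinker must be in house 1.
House 2's dessert must be cheesecake (nothing else left).
House 3's drink must be juice (nothing else left).
So: house 1 = cookies/milk/Japanese, house 2 = cheesecake/water/Norwegian, house 3 = pudding/juice/Brazilian.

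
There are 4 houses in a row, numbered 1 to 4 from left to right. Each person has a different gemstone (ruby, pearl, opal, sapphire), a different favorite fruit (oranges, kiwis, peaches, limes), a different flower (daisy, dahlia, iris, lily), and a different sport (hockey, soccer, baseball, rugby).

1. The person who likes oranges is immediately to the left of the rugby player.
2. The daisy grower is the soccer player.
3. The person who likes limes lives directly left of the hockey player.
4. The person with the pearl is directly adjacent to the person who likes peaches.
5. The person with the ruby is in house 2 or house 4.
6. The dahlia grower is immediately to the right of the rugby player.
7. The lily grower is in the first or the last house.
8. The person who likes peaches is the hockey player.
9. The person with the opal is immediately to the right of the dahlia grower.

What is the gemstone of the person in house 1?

The person with the opal is in house 4 (clue 9).
From clue 9, the dahlia grower must be in house 3.
From clue 6, the rugby player must be in house 2.
House 2 gemstone: only ruby fits.
Clue 1: the person who likes oranges is in house 1.
By clue 8, the person who likes peaches is in house 4.
The hockey player is in house 4 (clue 8).
So house 2 gets iris for flower.
House 1 sport: only soccer fits.
House 3's sport must be baseball (nothing else left).
The daisy grower is in house 1 (clue 2).
By clue 3, the person who likes limes is in house 3.
From clue 4, the person with the pearl must be in house 3.
The only gemstone still possible for house 1 is sapphire.
The only favorite fruit still possible for house 2 is kiwis.
The only flower still possible for house 4 is lily.
So: house 1 = sapphire/oranges/daisy/soccer, house 2 = ruby/kiwis/iris/rugby, house 3 = pearl/limes/dahlia/baseball, house 4 = opal/peaches/lily/hockey.

sapphire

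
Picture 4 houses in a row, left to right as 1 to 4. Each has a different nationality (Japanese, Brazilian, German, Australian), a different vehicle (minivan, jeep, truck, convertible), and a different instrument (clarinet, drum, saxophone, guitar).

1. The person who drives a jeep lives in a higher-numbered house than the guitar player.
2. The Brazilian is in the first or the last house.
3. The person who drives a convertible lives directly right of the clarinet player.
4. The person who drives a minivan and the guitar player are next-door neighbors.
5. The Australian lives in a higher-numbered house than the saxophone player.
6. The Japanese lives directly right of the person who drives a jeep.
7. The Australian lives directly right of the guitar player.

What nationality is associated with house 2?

That leaves drum as the instrument for house 4.
House 3's instrument must be clarinet (nothing else left).
By clue 3, the person who drives a convertible is in house 4.
The Australian is narrowed to house 2 or 3; consider each.
Placing it in house 2 leads to a contradiction, so it's in house 3.
Clue 7: the guitar player is in house 2.
That leaves German as the nationality for house 2.
So house 1 gets saxophone for instrument.
Clue 1: the person who drives a jeep is in house 3.
So house 1 gets Brazilian for nationality.
So house 4 gets Japanese for nationality.
The only vehicle still possible for house 2 is truck.
House 1 vehicle: only minivan fits.
So: house 1 = Brazilian/minivan/saxophone, house 2 = German/truck/guitar, house 3 = Australian/jeep/clarinet, house 4 = Japanese/convertible/drum.

German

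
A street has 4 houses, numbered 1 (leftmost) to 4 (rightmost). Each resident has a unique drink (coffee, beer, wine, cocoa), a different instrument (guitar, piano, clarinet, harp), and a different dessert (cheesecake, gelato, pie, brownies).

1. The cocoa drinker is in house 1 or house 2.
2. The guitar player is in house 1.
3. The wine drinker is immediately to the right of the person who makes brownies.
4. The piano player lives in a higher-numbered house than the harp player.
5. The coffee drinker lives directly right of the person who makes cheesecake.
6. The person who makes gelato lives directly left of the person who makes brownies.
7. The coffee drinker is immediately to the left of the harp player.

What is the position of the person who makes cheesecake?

By clue 2, the guitar player is in house 1.
Clue 7: the coffee drinker is in house 2.
From clue 7, the harp player must be in house 3.
House 1's drink must be cocoa (nothing else left).
House 4's dessert must be pie (nothing else left).
From clue 4, the piano player must be in house 4.
By clue 5, the person who makes cheesecake is in house 1.
House 2's instrument must be clarinet (nothing else left).
House 2's dessert must be gelato (nothing else left).
The only dessert still possible for house 3 is brownies.
By clue 3, the wine drinker is in house 4.
That leaves beer as the drink for house 3.
So: house 1 = cocoa/guitar/cheesecake, house 2 = coffee/clarinet/gelato, house 3 = beer/harp/brownies, house 4 = wine/piano/pie.

1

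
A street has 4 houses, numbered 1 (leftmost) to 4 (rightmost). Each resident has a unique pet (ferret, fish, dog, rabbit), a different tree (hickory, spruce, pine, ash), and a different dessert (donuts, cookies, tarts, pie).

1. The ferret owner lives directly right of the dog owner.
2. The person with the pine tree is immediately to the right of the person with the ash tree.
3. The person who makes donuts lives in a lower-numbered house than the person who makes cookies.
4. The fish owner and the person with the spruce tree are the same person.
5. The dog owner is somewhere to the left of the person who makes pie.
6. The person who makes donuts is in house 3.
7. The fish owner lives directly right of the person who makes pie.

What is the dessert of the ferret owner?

pie

By clue 6, the person who makes donuts is in house 3.
That leaves tarts as the dessert for house 1.
House 2's dessert must be pie (nothing else left).
So house 4 gets cookies for dessert.
Clue 5: the dog owner is in house 1.
Clue 7: the fish owner is in house 3.
Clue 1: the ferret owner is in house 2.
The person with the spruce tree is in house 3 (clue 4).
That leaves rabbit as the pet for house 4.
From clue 2, the person with the pine tree must be in house 2.
Clue 2 places the person with the ash tree in house 1.
House 4 tree: only hickory fits.
So: house 1 = dog/ash/tarts, house 2 = ferret/pine/pie, house 3 = fish/spruce/donuts, house 4 = rabbit/hickory/cookies.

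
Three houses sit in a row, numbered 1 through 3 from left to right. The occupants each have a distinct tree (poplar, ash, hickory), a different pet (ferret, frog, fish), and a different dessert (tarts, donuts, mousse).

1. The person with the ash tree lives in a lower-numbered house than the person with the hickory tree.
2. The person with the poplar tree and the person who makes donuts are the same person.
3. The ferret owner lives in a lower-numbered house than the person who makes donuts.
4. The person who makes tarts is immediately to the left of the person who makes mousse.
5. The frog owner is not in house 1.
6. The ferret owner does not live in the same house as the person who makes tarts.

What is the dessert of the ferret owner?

So house 1 gets tarts for dessert.
By clue 4, the person who makes mousse is in house 2.
From clue 6, the ferret owner must be in house 2.
House 1's tree must be ash (nothing else left).
House 1 pet: only fish fits.
So house 3 gets frog for pet.
House 3's dessert must be donuts (nothing else left).
From clue 2, the person with the poplar tree must be in house 3.
That leaves hickory as the tree for house 2.
So: house 1 = ash/fish/tarts, house 2 = hickory/ferret/mousse, house 3 = poplar/frog/donuts.

mousse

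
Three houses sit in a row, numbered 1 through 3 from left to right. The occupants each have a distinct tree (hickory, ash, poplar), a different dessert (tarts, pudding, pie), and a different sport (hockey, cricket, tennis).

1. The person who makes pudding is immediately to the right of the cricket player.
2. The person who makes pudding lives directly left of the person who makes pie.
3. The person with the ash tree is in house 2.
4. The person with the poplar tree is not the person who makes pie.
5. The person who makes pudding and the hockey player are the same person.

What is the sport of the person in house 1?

cricket

By clue 2, the person who makes pudding is in house 2.
From clue 2, the person who makes pie must be in house 3.
Clue 3: the person with the ash tree is in house 2.
The hockey player is in house 2 (clue 5).
That leaves poplar as the tree for house 1.
That leaves hickory as the tree for house 3.
House 1's dessert must be tarts (nothing else left).
The only sport still possible for house 1 is cricket.
That leaves tennis as the sport for house 3.
So: house 1 = poplar/tarts/cricket, house 2 = ash/pudding/hockey, house 3 = hickory/pie/tennis.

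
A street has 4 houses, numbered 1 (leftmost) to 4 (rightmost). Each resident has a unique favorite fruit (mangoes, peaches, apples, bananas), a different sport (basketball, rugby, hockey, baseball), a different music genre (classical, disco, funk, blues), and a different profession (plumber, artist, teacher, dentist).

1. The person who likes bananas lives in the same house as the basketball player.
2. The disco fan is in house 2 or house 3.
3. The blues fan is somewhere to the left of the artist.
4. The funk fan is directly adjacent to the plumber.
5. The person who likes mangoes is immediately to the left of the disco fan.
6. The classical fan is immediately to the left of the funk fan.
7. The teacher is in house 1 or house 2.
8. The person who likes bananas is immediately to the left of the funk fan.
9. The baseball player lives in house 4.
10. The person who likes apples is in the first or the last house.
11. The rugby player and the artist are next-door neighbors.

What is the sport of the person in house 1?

The baseball player is in house 4 (clue 9).
House 4 music genre: only funk fits.
Clue 4 places the plumber in house 3.
Clue 6: the classical fan is in house 3.
Clue 8: the person who likes bananas is in house 3.
House 1's music genre must be blues (nothing else left).
House 2 music genre: only disco fits.
From clue 1, the basketball player must be in house 3.
Clue 5: the person who likes mangoes is in house 1.
The only favorite fruit still possible for house 2 is peaches.
So house 4 gets apples for favorite fruit.
That leaves rugby as the sport for house 1.
That leaves hockey as the sport for house 2.
From clue 11, the artist must be in house 2.
So house 1 gets teacher for profession.
So house 4 gets dentist for profession.
So: house 1 = mangoes/rugby/blues/teacher, house 2 = peaches/hockey/disco/artist, house 3 = bananas/basketball/classical/plumber, house 4 = apples/baseball/funk/dentist.

rugby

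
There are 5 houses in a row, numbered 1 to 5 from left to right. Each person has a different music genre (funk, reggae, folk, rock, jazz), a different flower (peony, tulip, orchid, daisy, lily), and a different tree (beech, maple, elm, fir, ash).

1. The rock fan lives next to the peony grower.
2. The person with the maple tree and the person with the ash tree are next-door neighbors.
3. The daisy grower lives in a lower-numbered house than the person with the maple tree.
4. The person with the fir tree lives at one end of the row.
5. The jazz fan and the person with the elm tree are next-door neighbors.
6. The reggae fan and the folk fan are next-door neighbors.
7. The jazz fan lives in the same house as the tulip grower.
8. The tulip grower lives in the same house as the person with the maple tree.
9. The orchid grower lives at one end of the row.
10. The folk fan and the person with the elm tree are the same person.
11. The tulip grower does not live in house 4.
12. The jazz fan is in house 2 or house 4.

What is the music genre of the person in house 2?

By clue 7, the jazz fan is in house 2.
By clue 7, the tulip grower is in house 2.
Clue 8 places the person with the maple tree in house 2.
Clue 3: the daisy grower is in house 1.
From clue 6, the reggae fan must be in house 4.
From clue 10, the folk fan must be in house 3.
The person with the elm tree is in house 3 (clue 10).
House 1 music genre: only funk fits.
So house 5 gets rock for music genre.
House 1 tree: only ash fits.
So house 4 gets beech for tree.
That leaves fir as the tree for house 5.
Clue 1: the peony grower is in house 4.
House 3 flower: only lily fits.
House 5 flower: only orchid fits.
So: house 1 = funk/daisy/ash, house 2 = jazz/tulip/maple, house 3 = folk/lily/elm, house 4 = reggae/peony/beech, house 5 = rock/orchid/fir.

jazz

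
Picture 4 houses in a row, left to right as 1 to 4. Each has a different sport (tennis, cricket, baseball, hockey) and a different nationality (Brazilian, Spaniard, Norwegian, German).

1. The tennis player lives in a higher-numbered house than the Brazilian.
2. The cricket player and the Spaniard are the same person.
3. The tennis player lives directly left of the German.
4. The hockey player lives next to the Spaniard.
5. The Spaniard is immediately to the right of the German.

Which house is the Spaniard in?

The Spaniard is in house 4 (clue 5).
By clue 5, the German is in house 3.
The cricket player is in house 4 (clue 2).
By clue 3, the tennis player is in house 2.
Clue 4 places the hockey player in house 3.
House 1's sport must be baseball (nothing else left).
Clue 1 places the Brazilian in house 1.
The only nationality still possible for house 2 is Norwegian.
So: house 1 = baseball/Brazilian, house 2 = tennis/Norwegian, house 3 = hockey/German, house 4 = cricket/Spaniard.

4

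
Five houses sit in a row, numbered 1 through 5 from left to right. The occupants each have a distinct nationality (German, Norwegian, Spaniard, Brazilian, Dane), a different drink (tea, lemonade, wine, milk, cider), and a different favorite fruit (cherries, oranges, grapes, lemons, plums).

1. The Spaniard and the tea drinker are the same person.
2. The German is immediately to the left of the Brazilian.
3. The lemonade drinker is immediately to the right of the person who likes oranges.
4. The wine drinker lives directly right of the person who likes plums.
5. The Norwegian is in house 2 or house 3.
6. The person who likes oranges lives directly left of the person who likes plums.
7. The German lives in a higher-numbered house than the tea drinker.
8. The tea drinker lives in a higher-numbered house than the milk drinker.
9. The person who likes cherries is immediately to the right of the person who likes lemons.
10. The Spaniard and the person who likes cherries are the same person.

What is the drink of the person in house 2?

House 1 nationality: only Dane fits.
So house 5 gets Brazilian for nationality.
So house 5 gets grapes for favorite fruit.
Clue 2: the German is in house 4.
So house 4 gets plums for favorite fruit.
By clue 4, the wine drinker is in house 5.
Clue 6 places the person who likes oranges in house 3.
The only favorite fruit still possible for house 1 is lemons.
That leaves cherries as the favorite fruit for house 2.
Clue 3 places the lemonade drinker in house 4.
By clue 10, the Spaniard is in house 2.
That leaves Norwegian as the nationality for house 3.
Clue 1 places the tea drinker in house 2.
By clue 8, the milk drinker is in house 1.
The only drink still possible for house 3 is cider.
So: house 1 = Dane/milk/lemons, house 2 = Spaniard/tea/cherries, house 3 = Norwegian/cider/oranges, house 4 = German/lemonade/plums, house 5 = Brazilian/wine/grapes.

tea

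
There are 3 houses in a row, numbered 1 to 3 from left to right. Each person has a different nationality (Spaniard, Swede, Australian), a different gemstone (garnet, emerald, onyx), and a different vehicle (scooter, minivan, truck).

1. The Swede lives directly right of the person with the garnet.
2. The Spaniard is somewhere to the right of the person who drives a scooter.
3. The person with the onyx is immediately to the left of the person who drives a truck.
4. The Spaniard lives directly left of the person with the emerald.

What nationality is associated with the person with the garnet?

By clue 4, the Spaniard is in house 2.
Clue 4: the person with the emerald is in house 3.
So house 1 gets Australian for nationality.
So house 3 gets Swede for nationality.
The person with the garnet is in house 2 (clue 1).
By clue 2, the person who drives a scooter is in house 1.
So house 1 gets onyx for gemstone.
Clue 3: the person who drives a truck is in house 2.
House 3 vehicle: only minivan fits.
So: house 1 = Australian/onyx/scooter, house 2 = Spaniard/garnet/truck, house 3 = Swede/emerald/minivan.

Spaniard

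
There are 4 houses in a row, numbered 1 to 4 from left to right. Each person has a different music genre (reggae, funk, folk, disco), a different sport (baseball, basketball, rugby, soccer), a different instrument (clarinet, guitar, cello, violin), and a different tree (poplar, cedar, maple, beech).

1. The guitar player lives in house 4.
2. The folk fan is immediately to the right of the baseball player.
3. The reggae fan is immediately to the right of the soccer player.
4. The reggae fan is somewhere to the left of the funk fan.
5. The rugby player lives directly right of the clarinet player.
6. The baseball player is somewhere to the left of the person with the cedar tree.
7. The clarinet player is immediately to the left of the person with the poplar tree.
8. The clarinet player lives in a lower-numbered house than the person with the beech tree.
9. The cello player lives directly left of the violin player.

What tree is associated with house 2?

poplar

From clue 1, the guitar player must be in house 4.
That leaves disco as the music genre for house 1.
House 1 tree: only maple fits.
The funk fan is narrowed to house 3 or 4; consider each.
Placing it in house 4 leads to a contradiction, so it's in house 3.
By clue 4, the reggae fan is in house 2.
The only music genre still possible for house 4 is folk.
By clue 2, the baseball player is in house 3.
Clue 3 places the soccer player in house 1.
Clue 6: the person with the cedar tree is in house 4.
The clarinet player is in house 1 (clue 7).
Clue 7: the person with the poplar tree is in house 2.
House 2 instrument: only cello fits.
The only instrument still possible for house 3 is violin.
The only tree still possible for house 3 is beech.
The rugby player is in house 2 (clue 5).
House 4 sport: only basketball fits.
So: house 1 = disco/soccer/clarinet/maple, house 2 = reggae/rugby/cello/poplar, house 3 = funk/baseball/violin/beech, house 4 = folk/basketball/guitar/cedar.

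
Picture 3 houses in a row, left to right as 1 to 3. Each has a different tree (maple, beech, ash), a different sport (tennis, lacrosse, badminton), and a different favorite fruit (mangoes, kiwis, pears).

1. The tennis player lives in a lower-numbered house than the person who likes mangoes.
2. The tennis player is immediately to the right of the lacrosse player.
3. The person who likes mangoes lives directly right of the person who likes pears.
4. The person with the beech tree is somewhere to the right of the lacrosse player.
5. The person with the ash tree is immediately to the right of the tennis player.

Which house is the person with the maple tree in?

1

Clue 2 places the tennis player in house 2.
By clue 2, the lacrosse player is in house 1.
Clue 5: the person with the ash tree is in house 3.
That leaves maple as the tree for house 1.
House 2's tree must be beech (nothing else left).
That leaves badminton as the sport for house 3.
From clue 1, the person who likes mangoes must be in house 3.
Clue 3: the person who likes pears is in house 2.
House 1 favorite fruit: only kiwis fits.
So: house 1 = maple/lacrosse/kiwis, house 2 = beech/tennis/pears, house 3 = ash/badminton/mangoes.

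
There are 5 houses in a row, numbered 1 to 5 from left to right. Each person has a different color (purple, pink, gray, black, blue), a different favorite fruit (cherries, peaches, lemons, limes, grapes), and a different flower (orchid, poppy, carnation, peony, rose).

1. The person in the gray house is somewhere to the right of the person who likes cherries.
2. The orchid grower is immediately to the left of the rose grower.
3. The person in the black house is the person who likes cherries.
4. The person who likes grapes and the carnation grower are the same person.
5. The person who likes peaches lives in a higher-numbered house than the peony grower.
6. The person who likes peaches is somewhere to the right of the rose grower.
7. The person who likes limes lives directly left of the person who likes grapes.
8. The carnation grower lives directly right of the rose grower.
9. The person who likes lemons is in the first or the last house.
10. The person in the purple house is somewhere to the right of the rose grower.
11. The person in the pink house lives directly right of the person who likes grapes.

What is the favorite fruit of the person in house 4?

That leaves poppy as the flower for house 5.
The person in the pink house is narrowed to house 4 or 5; consider each.
Placing it in house 4 leads to a contradiction, so it's in house 5.
Clue 11 places the person who likes grapes in house 4.
Clue 4 places the carnation grower in house 4.
Clue 7 places the person who likes limes in house 3.
By clue 8, the rose grower is in house 3.
Clue 10: the person in the purple house is in house 4.
So house 2 gets cherries for favorite fruit.
From clue 1, the person in the gray house must be in house 3.
From clue 2, the orchid grower must be in house 2.
From clue 3, the person in the black house must be in house 2.
That leaves blue as the color for house 1.
House 1's favorite fruit must be lemons (nothing else left).
The only favorite fruit still possible for house 5 is peaches.
House 1 flower: only peony fits.
So: house 1 = blue/lemons/peony, house 2 = black/cherries/orchid, house 3 = gray/limes/rose, house 4 = purple/grapes/carnation, house 5 = pink/peaches/poppy.

grapes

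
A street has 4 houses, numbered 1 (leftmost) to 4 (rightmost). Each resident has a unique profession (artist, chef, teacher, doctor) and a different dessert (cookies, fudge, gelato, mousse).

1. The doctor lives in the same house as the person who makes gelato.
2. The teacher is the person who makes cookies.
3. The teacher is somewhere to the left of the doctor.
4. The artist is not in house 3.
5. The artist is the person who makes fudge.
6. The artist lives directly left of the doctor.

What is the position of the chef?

4

The only profession still possible for house 4 is chef.
The only profession still possible for house 3 is doctor.
So house 4 gets mousse for dessert.
The person who makes gelato is in house 3 (clue 1).
Clue 6 places the artist in house 2.
That leaves teacher as the profession for house 1.
Clue 2 places the person who makes cookies in house 1.
By clue 5, the person who makes fudge is in house 2.
So: house 1 = teacher/cookies, house 2 = artist/fudge, house 3 = doctor/gelato, house 4 = chef/mousse.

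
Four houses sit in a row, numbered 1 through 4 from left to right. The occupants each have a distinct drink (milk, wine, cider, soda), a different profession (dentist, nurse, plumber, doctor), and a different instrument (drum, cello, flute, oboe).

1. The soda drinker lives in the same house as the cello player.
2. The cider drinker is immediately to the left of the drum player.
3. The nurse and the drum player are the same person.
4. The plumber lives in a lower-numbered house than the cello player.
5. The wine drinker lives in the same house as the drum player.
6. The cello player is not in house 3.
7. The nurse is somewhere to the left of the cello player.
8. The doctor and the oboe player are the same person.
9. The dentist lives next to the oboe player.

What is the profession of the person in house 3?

Clue 7 places the cello player in house 4.
By clue 1, the soda drinker is in house 4.
That leaves dentist as the profession for house 4.
By clue 9, the oboe player is in house 3.
House 1's instrument must be flute (nothing else left).
House 2's instrument must be drum (nothing else left).
By clue 2, the cider drinker is in house 1.
By clue 3, the nurse is in house 2.
From clue 5, the wine drinker must be in house 2.
Clue 8 places the doctor in house 3.
House 3's drink must be milk (nothing else left).
So house 1 gets plumber for profession.
So: house 1 = cider/plumber/flute, house 2 = wine/nurse/drum, house 3 = milk/doctor/oboe, house 4 = soda/dentist/cello.

doctor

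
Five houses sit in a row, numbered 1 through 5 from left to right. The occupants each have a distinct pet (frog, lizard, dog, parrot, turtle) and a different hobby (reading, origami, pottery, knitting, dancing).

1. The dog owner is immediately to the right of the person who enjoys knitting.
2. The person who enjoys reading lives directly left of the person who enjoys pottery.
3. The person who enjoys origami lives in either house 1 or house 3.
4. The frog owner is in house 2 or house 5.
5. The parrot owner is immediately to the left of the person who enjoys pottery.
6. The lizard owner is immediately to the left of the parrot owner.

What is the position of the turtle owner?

1

The frog owner is narrowed to house 2 or 5; consider each.
Placing it in house 2 leads to a contradiction, so it's in house 5.
The person who enjoys origami is narrowed to house 1 or 3; consider each.
Placing it in house 1 leads to a contradiction, so it's in house 3.
By clue 2, the person who enjoys reading is in house 4.
Clue 2: the person who enjoys pottery is in house 5.
Clue 5 places the parrot owner in house 4.
Clue 6: the lizard owner is in house 3.
So house 1 gets turtle for pet.
House 2 pet: only dog fits.
Clue 1: the person who enjoys knitting is in house 1.
So house 2 gets dancing for hobby.
So: house 1 = turtle/knitting, house 2 = dog/dancing, house 3 = lizard/origami, house 4 = parrot/reading, house 5 = frog/pottery.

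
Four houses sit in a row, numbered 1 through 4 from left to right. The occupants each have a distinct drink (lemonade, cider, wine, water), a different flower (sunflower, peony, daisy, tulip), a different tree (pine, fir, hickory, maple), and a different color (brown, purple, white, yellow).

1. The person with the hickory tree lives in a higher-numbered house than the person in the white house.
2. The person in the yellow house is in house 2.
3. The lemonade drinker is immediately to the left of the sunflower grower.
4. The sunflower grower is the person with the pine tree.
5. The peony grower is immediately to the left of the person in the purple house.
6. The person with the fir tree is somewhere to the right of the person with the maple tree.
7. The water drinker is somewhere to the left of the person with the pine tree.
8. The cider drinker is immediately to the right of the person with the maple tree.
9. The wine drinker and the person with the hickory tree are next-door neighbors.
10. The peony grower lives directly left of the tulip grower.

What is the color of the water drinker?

The person in the yellow house is in house 2 (clue 2).
So house 1 gets maple for tree.
Clue 8 places the cider drinker in house 2.
That leaves wine as the drink for house 4.
House 1's flower must be daisy (nothing else left).
Clue 9 places the person with the hickory tree in house 3.
From clue 1, the person in the white house must be in house 1.
The lemonade drinker is narrowed to house 1 or 3; consider each.
Placing it in house 1 leads to a contradiction, so it's in house 3.
Clue 3: the sunflower grower is in house 4.
Clue 4 places the person with the pine tree in house 4.
House 1's drink must be water (nothing else left).
House 2 flower: only peony fits.
House 3 flower: only tulip fits.
House 2's tree must be fir (nothing else left).
Clue 5 places the person in the purple house in house 3.
House 4's color must be brown (nothing else left).
So: house 1 = water/daisy/maple/white, house 2 = cider/peony/fir/yellow, house 3 = lemonade/tulip/hickory/purple, house 4 = wine/sunflower/pine/brown.

white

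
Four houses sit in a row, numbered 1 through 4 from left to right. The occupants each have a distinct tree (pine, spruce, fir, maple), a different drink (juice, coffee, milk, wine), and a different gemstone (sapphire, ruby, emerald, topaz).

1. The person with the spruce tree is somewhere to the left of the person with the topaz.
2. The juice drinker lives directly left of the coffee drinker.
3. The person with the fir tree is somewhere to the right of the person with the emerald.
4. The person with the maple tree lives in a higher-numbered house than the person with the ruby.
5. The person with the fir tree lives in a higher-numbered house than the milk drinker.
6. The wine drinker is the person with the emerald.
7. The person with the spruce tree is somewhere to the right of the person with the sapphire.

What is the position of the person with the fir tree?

3

House 1's tree must be pine (nothing else left).
House 4 drink: only coffee fits.
House 4 gemstone: only topaz fits.
Clue 2 places the juice drinker in house 3.
The only gemstone still possible for house 3 is ruby.
From clue 4, the person with the maple tree must be in house 4.
The person with the fir tree is narrowed to house 2 or 3; consider each.
Placing it in house 2 leads to a contradiction, so it's in house 3.
House 2 tree: only spruce fits.
The person with the sapphire is in house 1 (clue 7).
The only gemstone still possible for house 2 is emerald.
Clue 6: the wine drinker is in house 2.
That leaves milk as the drink for house 1.
So: house 1 = pine/milk/sapphire, house 2 = spruce/wine/emerald, house 3 = fir/juice/ruby, house 4 = maple/coffee/topaz.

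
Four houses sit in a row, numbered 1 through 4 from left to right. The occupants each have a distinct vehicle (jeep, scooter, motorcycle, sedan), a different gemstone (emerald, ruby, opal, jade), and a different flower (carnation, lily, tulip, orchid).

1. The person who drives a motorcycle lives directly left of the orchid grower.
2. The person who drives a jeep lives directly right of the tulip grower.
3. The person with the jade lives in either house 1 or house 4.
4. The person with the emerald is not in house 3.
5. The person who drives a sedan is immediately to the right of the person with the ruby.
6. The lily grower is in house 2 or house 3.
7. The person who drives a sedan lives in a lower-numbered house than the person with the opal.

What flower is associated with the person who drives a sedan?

House 3 gemstone: only opal fits.
The person who drives a sedan is in house 2 (clue 7).
From clue 5, the person with the ruby must be in house 1.
That leaves emerald as the gemstone for house 2.
House 4 gemstone: only jade fits.
So house 1 gets carnation for flower.
That leaves orchid as the flower for house 4.
By clue 1, the person who drives a motorcycle is in house 3.
That leaves scooter as the vehicle for house 1.
House 4's vehicle must be jeep (nothing else left).
From clue 2, the tulip grower must be in house 3.
The only flower still possible for house 2 is lily.
So: house 1 = scooter/ruby/carnation, house 2 = sedan/emerald/lily, house 3 = motorcycle/opal/tulip, house 4 = jeep/jade/orchid.

lily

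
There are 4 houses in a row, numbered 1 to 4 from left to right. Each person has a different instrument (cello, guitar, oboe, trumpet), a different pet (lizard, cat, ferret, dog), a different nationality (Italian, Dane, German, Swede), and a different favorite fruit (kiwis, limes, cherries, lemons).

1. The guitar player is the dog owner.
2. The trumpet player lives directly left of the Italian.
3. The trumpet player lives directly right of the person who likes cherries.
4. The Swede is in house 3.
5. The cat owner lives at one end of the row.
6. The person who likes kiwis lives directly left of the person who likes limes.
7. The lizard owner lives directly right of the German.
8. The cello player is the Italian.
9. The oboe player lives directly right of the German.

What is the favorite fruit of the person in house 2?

Clue 4: the Swede is in house 3.
House 1's instrument must be guitar (nothing else left).
The dog owner is in house 1 (clue 1).
Clue 2 places the trumpet player in house 3.
From clue 2, the Italian must be in house 4.
From clue 3, the person who likes cherries must be in house 2.
Clue 8: the cello player is in house 4.
The only instrument still possible for house 2 is oboe.
The person who likes kiwis is in house 3 (clue 6).
From clue 6, the person who likes limes must be in house 4.
From clue 9, the German must be in house 1.
That leaves cat as the pet for house 4.
The only nationality still possible for house 2 is Dane.
That leaves lemons as the favorite fruit for house 1.
The lizard owner is in house 2 (clue 7).
House 3 pet: only ferret fits.
So: house 1 = guitar/dog/German/lemons, house 2 = oboe/lizard/Dane/cherries, house 3 = trumpet/ferret/Swede/kiwis, house 4 = cello/cat/Italian/limes.

cherries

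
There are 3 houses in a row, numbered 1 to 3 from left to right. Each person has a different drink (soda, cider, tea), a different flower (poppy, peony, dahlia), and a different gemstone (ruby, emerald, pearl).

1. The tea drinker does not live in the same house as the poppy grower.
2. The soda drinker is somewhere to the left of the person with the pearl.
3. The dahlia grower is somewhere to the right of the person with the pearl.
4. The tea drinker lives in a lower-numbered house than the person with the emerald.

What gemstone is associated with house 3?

emerald

From clue 3, the dahlia grower must be in house 3.
The person with the pearl is in house 2 (clue 3).
House 3's drink must be cider (nothing else left).
That leaves ruby as the gemstone for house 1.
House 3's gemstone must be emerald (nothing else left).
By clue 2, the soda drinker is in house 1.
The only drink still possible for house 2 is tea.
Clue 1: the poppy grower is in house 1.
House 2's flower must be peony (nothing else left).
So: house 1 = soda/poppy/ruby, house 2 = tea/peony/pearl, house 3 = cider/dahlia/emerald.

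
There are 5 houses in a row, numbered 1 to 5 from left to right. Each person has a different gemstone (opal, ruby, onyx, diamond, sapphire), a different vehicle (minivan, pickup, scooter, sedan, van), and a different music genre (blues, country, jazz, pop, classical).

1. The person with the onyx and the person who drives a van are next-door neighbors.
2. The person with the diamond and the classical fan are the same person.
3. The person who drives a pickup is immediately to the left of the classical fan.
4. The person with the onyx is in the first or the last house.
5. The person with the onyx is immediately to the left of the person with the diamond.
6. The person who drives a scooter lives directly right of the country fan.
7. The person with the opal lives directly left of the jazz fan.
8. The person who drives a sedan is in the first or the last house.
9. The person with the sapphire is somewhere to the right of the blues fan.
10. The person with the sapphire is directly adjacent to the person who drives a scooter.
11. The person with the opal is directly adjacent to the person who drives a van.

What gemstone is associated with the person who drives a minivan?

From clue 5, the person with the onyx must be in house 1.
Clue 5: the person with the diamond is in house 2.
From clue 1, the person who drives a van must be in house 2.
The classical fan is in house 2 (clue 2).
From clue 3, the person who drives a pickup must be in house 1.
Clue 11: the person with the opal is in house 3.
The only vehicle still possible for house 5 is sedan.
By clue 6, the person who drives a scooter is in house 4.
The country fan is in house 3 (clue 6).
By clue 7, the jazz fan is in house 4.
The person with the sapphire is in house 5 (clue 10).
That leaves ruby as the gemstone for house 4.
House 3's vehicle must be minivan (nothing else left).
That leaves pop as the music genre for house 5.
So house 1 gets blues for music genre.
So: house 1 = onyx/pickup/blues, house 2 = diamond/van/classical, house 3 = opal/minivan/country, house 4 = ruby/scooter/jazz, house 5 = sapphire/sedan/pop.

opal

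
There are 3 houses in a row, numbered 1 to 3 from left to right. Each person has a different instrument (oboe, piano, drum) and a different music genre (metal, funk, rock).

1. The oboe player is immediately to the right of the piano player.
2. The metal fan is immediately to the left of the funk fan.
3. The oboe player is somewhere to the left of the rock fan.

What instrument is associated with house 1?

Clue 3: the oboe player is in house 2.
By clue 3, the rock fan is in house 3.
House 1's instrument must be piano (nothing else left).
So house 3 gets drum for instrument.
House 1 music genre: only metal fits.
That leaves funk as the music genre for house 2.
So: house 1 = piano/metal, house 2 = oboe/funk, house 3 = drum/rock.

piano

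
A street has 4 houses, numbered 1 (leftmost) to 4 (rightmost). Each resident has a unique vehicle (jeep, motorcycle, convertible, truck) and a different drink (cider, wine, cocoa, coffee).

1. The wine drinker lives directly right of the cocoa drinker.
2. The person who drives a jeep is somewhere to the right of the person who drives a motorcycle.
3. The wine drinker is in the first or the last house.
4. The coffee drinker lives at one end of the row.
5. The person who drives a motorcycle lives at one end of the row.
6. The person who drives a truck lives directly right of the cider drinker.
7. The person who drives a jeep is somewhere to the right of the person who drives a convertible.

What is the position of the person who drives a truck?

Clue 3 places the wine drinker in house 4.
The person who drives a motorcycle is in house 1 (clue 5).
So house 1 gets coffee for drink.
By clue 1, the cocoa drinker is in house 3.
So house 2 gets convertible for vehicle.
That leaves cider as the drink for house 2.
The person who drives a truck is in house 3 (clue 6).
House 4 vehicle: only jeep fits.
So: house 1 = motorcycle/coffee, house 2 = convertible/cider, house 3 = truck/cocoa, house 4 = jeep/wine.

3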